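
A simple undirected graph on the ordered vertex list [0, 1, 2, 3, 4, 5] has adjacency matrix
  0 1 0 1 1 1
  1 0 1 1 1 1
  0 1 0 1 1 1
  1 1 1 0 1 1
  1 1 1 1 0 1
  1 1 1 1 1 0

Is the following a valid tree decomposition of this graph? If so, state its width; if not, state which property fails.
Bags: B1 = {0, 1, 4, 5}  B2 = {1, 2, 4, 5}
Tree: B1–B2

No — vertex 3 appears in no bag.

A tree decomposition must satisfy three properties: every vertex lies in some bag; for every edge, both endpoints lie together in some bag; and for every vertex, the bags containing it form a connected subtree. Here vertex 3 appears in no bag, so the decomposition is invalid.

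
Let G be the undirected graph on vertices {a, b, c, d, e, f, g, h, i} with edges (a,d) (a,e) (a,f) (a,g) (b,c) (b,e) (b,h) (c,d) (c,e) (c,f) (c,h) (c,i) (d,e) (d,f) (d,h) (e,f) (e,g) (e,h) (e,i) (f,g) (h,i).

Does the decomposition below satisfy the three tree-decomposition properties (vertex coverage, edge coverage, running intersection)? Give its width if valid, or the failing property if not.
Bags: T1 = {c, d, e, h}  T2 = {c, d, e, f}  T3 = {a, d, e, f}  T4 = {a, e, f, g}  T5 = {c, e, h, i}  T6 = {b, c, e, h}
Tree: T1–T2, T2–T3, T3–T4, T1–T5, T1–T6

Every vertex of G appears in some bag (union = {a, b, c, d, e, f, g, h, i}); every edge is covered by a bag; and for each vertex v the set of bags containing v is connected in the bag tree. The decomposition is therefore valid. The largest bag has 4 vertices, so the width is 3.

Yes; width 3.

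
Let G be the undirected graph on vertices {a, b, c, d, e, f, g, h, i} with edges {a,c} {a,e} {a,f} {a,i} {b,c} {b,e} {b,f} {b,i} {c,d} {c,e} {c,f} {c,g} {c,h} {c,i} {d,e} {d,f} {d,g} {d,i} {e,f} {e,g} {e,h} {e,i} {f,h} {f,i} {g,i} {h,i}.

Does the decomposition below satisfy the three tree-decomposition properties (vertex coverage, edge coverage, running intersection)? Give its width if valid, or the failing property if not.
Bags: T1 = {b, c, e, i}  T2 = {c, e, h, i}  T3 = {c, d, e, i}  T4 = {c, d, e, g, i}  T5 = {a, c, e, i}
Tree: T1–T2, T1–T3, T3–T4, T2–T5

A tree decomposition must satisfy three properties: every vertex lies in some bag; for every edge, both endpoints lie together in some bag; and for every vertex, the bags containing it form a connected subtree. Here vertex f appears in no bag, so the decomposition is invalid.

No — vertex f appears in no bag.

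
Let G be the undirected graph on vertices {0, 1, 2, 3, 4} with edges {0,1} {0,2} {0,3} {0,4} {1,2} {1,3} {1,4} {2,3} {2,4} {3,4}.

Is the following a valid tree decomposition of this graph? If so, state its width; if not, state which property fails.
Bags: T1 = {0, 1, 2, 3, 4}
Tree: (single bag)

Yes; width 4.

Every vertex of G appears in some bag (union = {0, 1, 2, 3, 4}); every edge is covered by a bag; and for each vertex v the set of bags containing v is connected in the bag tree. The decomposition is therefore valid. The largest bag has 5 vertices, so the width is 4.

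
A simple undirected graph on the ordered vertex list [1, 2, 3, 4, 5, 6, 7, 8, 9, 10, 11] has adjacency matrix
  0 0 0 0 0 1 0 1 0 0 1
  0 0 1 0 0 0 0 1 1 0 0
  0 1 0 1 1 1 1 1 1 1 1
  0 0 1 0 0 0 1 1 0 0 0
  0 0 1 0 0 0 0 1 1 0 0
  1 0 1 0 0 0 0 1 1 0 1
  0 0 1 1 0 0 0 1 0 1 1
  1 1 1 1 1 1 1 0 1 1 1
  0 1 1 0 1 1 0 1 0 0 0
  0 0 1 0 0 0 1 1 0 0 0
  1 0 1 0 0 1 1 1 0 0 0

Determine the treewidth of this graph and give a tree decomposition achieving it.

Every bag has size at most 4, so the width is 4 − 1 = 3 and tw(G) ≤ 3. On the other hand G contains the 4-clique {1, 6, 8, 11}. A clique must lie in a single bag of any decomposition, so no decomposition can have width below 3. Hence tw(G) = 3 exactly.

Treewidth 3.
Bags: B1 = {3, 6, 8, 9}  B2 = {3, 6, 8, 11}  B3 = {3, 7, 8, 11}  B4 = {2, 3, 8, 9}  B5 = {3, 7, 8, 10}  B6 = {1, 6, 8, 11}  B7 = {3, 5, 8, 9}  B8 = {3, 4, 7, 8}
Tree: B1–B2, B2–B3, B1–B4, B3–B5, B2–B6, B4–B7, B5–B8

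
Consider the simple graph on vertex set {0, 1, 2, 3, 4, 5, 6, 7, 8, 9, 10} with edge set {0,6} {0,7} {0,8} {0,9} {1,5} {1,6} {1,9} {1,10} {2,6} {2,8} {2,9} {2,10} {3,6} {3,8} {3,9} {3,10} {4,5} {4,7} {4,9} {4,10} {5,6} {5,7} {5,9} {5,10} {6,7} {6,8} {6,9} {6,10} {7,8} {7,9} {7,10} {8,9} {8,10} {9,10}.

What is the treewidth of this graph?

4

A width-4 tree decomposition is:
Bags: B1 = {4, 5, 7, 9, 10}  B2 = {5, 6, 7, 9, 10}  B3 = {6, 7, 8, 9, 10}  B4 = {2, 6, 8, 9, 10}  B5 = {3, 6, 8, 9, 10}  B6 = {0, 6, 7, 8, 9}  B7 = {1, 5, 6, 9, 10}
Tree: B1–B2, B2–B3, B3–B4, B3–B5, B3–B6, B2–B7
Each bag holds 5 vertices, so the decomposition has width 4, which upper-bounds the treewidth. Conversely, {4, 5, 7, 9, 10} is a clique of size 5, and the vertices of any clique must share a bag in every tree decomposition; so some bag has ≥ 5 vertices and tw(G) ≥ 4. Hence tw(G) = 4 exactly.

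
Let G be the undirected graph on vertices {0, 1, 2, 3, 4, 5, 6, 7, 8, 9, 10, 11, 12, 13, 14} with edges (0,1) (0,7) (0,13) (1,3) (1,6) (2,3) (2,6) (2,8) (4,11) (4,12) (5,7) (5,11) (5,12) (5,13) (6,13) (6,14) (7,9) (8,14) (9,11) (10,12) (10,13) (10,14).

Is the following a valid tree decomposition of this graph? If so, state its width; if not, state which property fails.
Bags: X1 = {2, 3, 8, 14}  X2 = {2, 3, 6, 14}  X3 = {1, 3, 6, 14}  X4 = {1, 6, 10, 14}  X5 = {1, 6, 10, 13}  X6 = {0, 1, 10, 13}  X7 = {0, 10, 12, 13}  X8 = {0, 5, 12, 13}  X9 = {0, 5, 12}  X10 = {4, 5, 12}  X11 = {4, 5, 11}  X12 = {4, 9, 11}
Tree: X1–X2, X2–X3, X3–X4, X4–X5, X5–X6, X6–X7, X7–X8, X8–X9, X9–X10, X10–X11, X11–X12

A tree decomposition must satisfy three properties: every vertex lies in some bag; for every edge, both endpoints lie together in some bag; and for every vertex, the bags containing it form a connected subtree. Here vertex 7 appears in no bag, so the decomposition is invalid.

No — vertex 7 appears in no bag.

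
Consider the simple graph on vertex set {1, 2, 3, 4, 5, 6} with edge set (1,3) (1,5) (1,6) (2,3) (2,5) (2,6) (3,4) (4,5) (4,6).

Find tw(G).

3

A width-3 tree decomposition is:
Bags: B1 = {1, 3, 5, 6}  B2 = {3, 4, 5, 6}  B3 = {2, 3, 5, 6}
Tree: B1–B2, B2–B3
Each bag holds 4 vertices, so the decomposition has width 3, which upper-bounds the treewidth. For the lower bound: the 4 vertex sets {1,3}, {4,6}, {5}, {2} are disjoint, each induces a connected subgraph, and every pair is joined by at least one edge of G. Contracting each set to a single vertex therefore yields K_{4} as a minor, and since treewidth is minor-monotone, tw(G) ≥ tw(K_{4}) = 3. Combining the bounds, tw(G) = 3.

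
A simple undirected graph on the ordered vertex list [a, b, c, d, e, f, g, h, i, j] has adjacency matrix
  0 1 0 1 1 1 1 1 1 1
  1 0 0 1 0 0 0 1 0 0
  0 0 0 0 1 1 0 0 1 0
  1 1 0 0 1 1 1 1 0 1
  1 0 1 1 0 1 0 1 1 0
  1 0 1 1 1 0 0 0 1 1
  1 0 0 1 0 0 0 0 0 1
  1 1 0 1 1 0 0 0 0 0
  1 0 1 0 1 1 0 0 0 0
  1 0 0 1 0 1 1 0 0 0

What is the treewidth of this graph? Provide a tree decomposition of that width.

Treewidth 3.
One optimal decomposition is:
Bags: B1 = {a, d, e, f}  B2 = {a, d, e, h}  B3 = {a, b, d, h}  B4 = {a, d, f, j}  B5 = {a, d, g, j}  B6 = {a, e, f, i}  B7 = {c, e, f, i}
Tree: B1–B2, B2–B3, B1–B4, B4–B5, B1–B6, B6–B7

The largest bag has 4 vertices, giving width 3; this decomposition certifies tw(G) ≤ 3. Conversely, {c, e, f, i} is a clique of size 4, and the vertices of any clique must share a bag in every tree decomposition; so some bag has ≥ 4 vertices and tw(G) ≥ 3. Therefore the treewidth is 3.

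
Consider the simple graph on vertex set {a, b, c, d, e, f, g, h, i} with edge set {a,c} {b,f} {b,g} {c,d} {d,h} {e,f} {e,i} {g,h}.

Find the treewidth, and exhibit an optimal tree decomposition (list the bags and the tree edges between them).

The largest bag has 2 vertices, giving width 1; this decomposition certifies tw(G) ≤ 1. G has an edge, so its treewidth is at least 1. Hence tw(G) = 1 exactly.

Treewidth 1.
One optimal decomposition is:
Bags: B1 = {e, i}  B2 = {e, f}  B3 = {b, f}  B4 = {b, g}  B5 = {g, h}  B6 = {d, h}  B7 = {c, d}  B8 = {a, c}
Tree: B1–B2, B2–B3, B3–B4, B4–B5, B5–B6, B6–B7, B7–B8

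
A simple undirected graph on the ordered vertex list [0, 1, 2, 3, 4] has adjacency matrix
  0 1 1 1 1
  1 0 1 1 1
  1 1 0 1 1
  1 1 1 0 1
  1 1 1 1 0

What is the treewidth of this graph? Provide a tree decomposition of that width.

A single bag containing all 5 vertices is trivially a valid decomposition of width 4. On the other hand G contains the 5-clique {0, 1, 2, 3, 4}. A clique must lie in a single bag of any decomposition, so no decomposition can have width below 4. The upper and lower bounds meet at 4, so that is the treewidth.

Treewidth 4.
Bags: B1 = {0, 1, 2, 3, 4}
Tree: (single bag)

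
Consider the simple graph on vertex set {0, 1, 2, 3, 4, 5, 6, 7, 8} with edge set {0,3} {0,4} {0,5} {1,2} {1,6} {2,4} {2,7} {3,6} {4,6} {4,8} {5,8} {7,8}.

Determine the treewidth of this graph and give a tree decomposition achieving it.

Treewidth 3.
One such decomposition:
Bags: B1 = {0, 3, 5, 8}  B2 = {0, 3, 4, 8}  B3 = {3, 4, 6, 8}  B4 = {4, 6, 7, 8}  B5 = {2, 4, 6, 7}  B6 = {1, 2, 6, 7}
Tree: B1–B2, B2–B3, B3–B4, B4–B5, B5–B6

Every bag has size at most 4, so the width is 4 − 1 = 3 and tw(G) ≤ 3. For the lower bound: the 4 vertex sets {0,3,5}, {8}, {4}, {1,2,6,7} are disjoint, each induces a connected subgraph, and every pair is joined by at least one edge of G. Contracting each set to a single vertex therefore yields K_{4} as a minor, and since treewidth is minor-monotone, tw(G) ≥ tw(K_{4}) = 3. Hence tw(G) = 3 exactly.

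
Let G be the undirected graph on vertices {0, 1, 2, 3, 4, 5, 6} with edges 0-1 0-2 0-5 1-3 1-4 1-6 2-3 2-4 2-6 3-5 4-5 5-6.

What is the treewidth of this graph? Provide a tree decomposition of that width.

Treewidth 3.
One such decomposition:
Bags: B1 = {1, 2, 3, 5}  B2 = {1, 2, 4, 5}  B3 = {1, 2, 5, 6}  B4 = {0, 1, 2, 5}
Tree: B1–B2, B2–B3, B3–B4

Each bag holds 4 vertices, so the decomposition has width 3, which upper-bounds the treewidth. For the lower bound: the 4 vertex sets {2,3}, {4,5}, {1}, {6} are disjoint, each induces a connected subgraph, and every pair is joined by at least one edge of G. Contracting each set to a single vertex therefore yields K_{4} as a minor, and since treewidth is minor-monotone, tw(G) ≥ tw(K_{4}) = 3. Therefore the treewidth is 3.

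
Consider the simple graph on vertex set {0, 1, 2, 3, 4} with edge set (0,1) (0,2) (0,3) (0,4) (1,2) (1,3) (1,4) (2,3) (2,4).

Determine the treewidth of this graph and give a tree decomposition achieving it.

Treewidth 3.
One such decomposition:
Bags: B1 = {0, 1, 2, 4}  B2 = {0, 1, 2, 3}
Tree: B1–B2

The largest bag has 4 vertices, giving width 3; this decomposition certifies tw(G) ≤ 3. On the other hand G contains the 4-clique {0, 1, 2, 3}. A clique must lie in a single bag of any decomposition, so no decomposition can have width below 3. Combining the bounds, tw(G) = 3.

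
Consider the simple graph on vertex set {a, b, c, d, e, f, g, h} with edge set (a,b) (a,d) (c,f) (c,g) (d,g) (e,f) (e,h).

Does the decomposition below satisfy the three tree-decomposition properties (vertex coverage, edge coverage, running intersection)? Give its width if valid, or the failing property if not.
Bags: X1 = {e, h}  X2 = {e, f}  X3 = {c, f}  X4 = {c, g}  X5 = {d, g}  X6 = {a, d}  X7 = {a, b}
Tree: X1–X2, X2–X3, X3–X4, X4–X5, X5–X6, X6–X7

Every vertex of G appears in some bag (union = {a, b, c, d, e, f, g, h}); every edge is covered by a bag; and for each vertex v the set of bags containing v is connected in the bag tree. The decomposition is therefore valid. The largest bag has 2 vertices, so the width is 1.

Yes; width 1.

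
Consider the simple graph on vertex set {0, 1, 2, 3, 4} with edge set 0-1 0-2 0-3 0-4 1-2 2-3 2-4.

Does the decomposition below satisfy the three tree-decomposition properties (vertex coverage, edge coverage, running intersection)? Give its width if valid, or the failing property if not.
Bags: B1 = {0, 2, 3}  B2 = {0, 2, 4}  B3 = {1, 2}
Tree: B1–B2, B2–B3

A tree decomposition must satisfy three properties: every vertex lies in some bag; for every edge, both endpoints lie together in some bag; and for every vertex, the bags containing it form a connected subtree. Here edge (0,1) lies in no bag, so the decomposition is invalid.

No — edge (0,1) lies in no bag.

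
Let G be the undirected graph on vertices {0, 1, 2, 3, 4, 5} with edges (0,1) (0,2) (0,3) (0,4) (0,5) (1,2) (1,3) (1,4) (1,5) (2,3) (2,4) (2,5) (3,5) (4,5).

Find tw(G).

4

A width-4 tree decomposition is:
Bags: B1 = {0, 1, 2, 3, 5}  B2 = {0, 1, 2, 4, 5}
Tree: B1–B2
The largest bag has 5 vertices, giving width 4; this decomposition certifies tw(G) ≤ 4. For the lower bound, the 5 vertices {0, 1, 2, 3, 5} are pairwise adjacent, and any tree decomposition puts a clique entirely inside one bag — forcing width ≥ 4. Combining the bounds, tw(G) = 4.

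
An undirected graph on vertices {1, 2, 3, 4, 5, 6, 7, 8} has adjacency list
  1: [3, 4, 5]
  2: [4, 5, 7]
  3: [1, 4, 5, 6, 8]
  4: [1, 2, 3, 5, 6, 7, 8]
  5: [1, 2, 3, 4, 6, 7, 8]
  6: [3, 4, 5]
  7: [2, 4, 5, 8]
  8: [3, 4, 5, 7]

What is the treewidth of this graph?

A width-3 tree decomposition is:
Bags: B1 = {3, 4, 5, 8}  B2 = {1, 3, 4, 5}  B3 = {4, 5, 7, 8}  B4 = {2, 4, 5, 7}  B5 = {3, 4, 5, 6}
Tree: B1–B2, B1–B3, B3–B4, B2–B5
The largest bag has 4 vertices, giving width 3; this decomposition certifies tw(G) ≤ 3. Conversely, {2, 4, 5, 7} is a clique of size 4, and the vertices of any clique must share a bag in every tree decomposition; so some bag has ≥ 4 vertices and tw(G) ≥ 3. The upper and lower bounds meet at 3, so that is the treewidth.

3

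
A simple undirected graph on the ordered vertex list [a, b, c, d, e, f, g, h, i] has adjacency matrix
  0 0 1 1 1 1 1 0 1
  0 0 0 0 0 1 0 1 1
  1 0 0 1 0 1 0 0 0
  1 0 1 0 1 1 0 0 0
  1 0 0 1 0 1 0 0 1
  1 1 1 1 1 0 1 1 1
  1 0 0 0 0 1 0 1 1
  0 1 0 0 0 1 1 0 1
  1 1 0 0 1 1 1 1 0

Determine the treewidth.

3

A width-3 tree decomposition is:
Bags: B1 = {a, d, e, f}  B2 = {a, e, f, i}  B3 = {a, f, g, i}  B4 = {f, g, h, i}  B5 = {b, f, h, i}  B6 = {a, c, d, f}
Tree: B1–B2, B2–B3, B3–B4, B4–B5, B1–B6
Each bag holds 4 vertices, so the decomposition has width 3, which upper-bounds the treewidth. On the other hand G contains the 4-clique {a, d, e, f}. A clique must lie in a single bag of any decomposition, so no decomposition can have width below 3. Hence tw(G) = 3 exactly.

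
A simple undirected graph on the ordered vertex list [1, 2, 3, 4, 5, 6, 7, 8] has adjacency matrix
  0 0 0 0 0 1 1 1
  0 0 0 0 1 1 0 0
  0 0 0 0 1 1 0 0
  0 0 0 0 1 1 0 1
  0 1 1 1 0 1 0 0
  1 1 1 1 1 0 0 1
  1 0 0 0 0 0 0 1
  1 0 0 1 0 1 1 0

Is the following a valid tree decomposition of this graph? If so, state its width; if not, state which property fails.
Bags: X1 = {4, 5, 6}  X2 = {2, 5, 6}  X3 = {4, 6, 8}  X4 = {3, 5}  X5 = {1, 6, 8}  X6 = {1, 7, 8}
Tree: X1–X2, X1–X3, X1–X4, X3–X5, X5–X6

A tree decomposition must satisfy three properties: every vertex lies in some bag; for every edge, both endpoints lie together in some bag; and for every vertex, the bags containing it form a connected subtree. Here edge (6,3) lies in no bag, so the decomposition is invalid.

No — edge (6,3) lies in no bag.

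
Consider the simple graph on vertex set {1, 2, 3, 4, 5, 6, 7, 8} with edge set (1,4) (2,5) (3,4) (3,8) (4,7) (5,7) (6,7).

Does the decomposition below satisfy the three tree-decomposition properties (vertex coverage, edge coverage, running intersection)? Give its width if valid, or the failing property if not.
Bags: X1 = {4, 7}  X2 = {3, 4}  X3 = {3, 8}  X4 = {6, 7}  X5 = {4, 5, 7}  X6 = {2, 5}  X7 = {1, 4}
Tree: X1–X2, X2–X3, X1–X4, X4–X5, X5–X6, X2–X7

No — bags containing vertex 4 are not connected in the tree.

A tree decomposition must satisfy three properties: every vertex lies in some bag; for every edge, both endpoints lie together in some bag; and for every vertex, the bags containing it form a connected subtree. Here bags containing vertex 4 are not connected in the tree, so the decomposition is invalid.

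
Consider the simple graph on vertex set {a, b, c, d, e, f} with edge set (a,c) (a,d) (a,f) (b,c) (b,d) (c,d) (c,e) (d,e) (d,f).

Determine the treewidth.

2

A width-2 tree decomposition is:
Bags: B1 = {a, c, d}  B2 = {c, d, e}  B3 = {b, c, d}  B4 = {a, d, f}
Tree: B1–B2, B1–B3, B1–B4
Every bag has size at most 3, so the width is 3 − 1 = 2 and tw(G) ≤ 2. Conversely, {c, d, e} is a clique of size 3, and the vertices of any clique must share a bag in every tree decomposition; so some bag has ≥ 3 vertices and tw(G) ≥ 2. Therefore the treewidth is 2.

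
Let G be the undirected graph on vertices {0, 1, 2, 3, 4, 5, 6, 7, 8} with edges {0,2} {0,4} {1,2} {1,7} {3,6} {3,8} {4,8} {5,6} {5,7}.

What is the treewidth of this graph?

2

A width-2 tree decomposition is:
Bags: B1 = {3, 4, 8}  B2 = {0, 3, 4}  B3 = {0, 2, 3}  B4 = {1, 2, 3}  B5 = {1, 3, 7}  B6 = {3, 5, 7}  B7 = {3, 5, 6}
Tree: B1–B2, B2–B3, B3–B4, B4–B5, B5–B6, B6–B7
Every bag has size at most 3, so the width is 3 − 1 = 2 and tw(G) ≤ 2. Since 3–8–4–0–2–1–7–5–6–3 is a cycle in G, G is not acyclic. Forests are exactly the graphs of treewidth ≤ 1, so tw(G) ≥ 2. Therefore the treewidth is 2.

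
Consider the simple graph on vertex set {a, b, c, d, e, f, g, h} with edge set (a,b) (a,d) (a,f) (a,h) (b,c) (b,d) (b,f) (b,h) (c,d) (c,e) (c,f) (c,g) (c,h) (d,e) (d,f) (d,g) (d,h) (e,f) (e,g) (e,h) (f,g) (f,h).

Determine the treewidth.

4

A width-4 tree decomposition is:
Bags: B1 = {c, d, e, f, g}  B2 = {c, d, e, f, h}  B3 = {b, c, d, f, h}  B4 = {a, b, d, f, h}
Tree: B1–B2, B2–B3, B3–B4
Every bag has size at most 5, so the width is 5 − 1 = 4 and tw(G) ≤ 4. Conversely, {c, d, e, f, g} is a clique of size 5, and the vertices of any clique must share a bag in every tree decomposition; so some bag has ≥ 5 vertices and tw(G) ≥ 4. Combining the bounds, tw(G) = 4.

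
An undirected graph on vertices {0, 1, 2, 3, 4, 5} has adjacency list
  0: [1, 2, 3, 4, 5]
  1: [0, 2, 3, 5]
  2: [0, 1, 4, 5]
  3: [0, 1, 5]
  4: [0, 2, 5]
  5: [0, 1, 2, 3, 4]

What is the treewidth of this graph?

A width-3 tree decomposition is:
Bags: B1 = {0, 1, 2, 5}  B2 = {0, 2, 4, 5}  B3 = {0, 1, 3, 5}
Tree: B1–B2, B1–B3
Each bag holds 4 vertices, so the decomposition has width 3, which upper-bounds the treewidth. For the lower bound, the 4 vertices {0, 1, 2, 5} are pairwise adjacent, and any tree decomposition puts a clique entirely inside one bag — forcing width ≥ 3. Combining the bounds, tw(G) = 3.

3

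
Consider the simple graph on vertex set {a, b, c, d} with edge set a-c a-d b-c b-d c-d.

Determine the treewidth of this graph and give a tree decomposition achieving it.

Every bag has size at most 3, so the width is 3 − 1 = 2 and tw(G) ≤ 2. On the other hand G contains the 3-clique {a, c, d}. A clique must lie in a single bag of any decomposition, so no decomposition can have width below 2. Combining the bounds, tw(G) = 2.

Treewidth 2.
One optimal decomposition is:
Bags: B1 = {b, c, d}  B2 = {a, c, d}
Tree: B1–B2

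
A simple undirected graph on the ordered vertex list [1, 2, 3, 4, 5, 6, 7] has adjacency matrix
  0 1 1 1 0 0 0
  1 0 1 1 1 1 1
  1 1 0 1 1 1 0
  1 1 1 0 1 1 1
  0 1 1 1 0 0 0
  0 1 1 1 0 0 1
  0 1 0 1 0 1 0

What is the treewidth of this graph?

3

A width-3 tree decomposition is:
Bags: B1 = {2, 3, 4, 5}  B2 = {2, 3, 4, 6}  B3 = {2, 4, 6, 7}  B4 = {1, 2, 3, 4}
Tree: B1–B2, B2–B3, B1–B4
Each bag holds 4 vertices, so the decomposition has width 3, which upper-bounds the treewidth. On the other hand G contains the 4-clique {1, 2, 3, 4}. A clique must lie in a single bag of any decomposition, so no decomposition can have width below 3. Combining the bounds, tw(G) = 3.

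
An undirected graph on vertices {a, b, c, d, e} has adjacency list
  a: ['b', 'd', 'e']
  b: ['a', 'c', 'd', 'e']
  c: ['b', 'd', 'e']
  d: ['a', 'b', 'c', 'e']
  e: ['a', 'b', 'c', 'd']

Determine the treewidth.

3

A width-3 tree decomposition is:
Bags: B1 = {a, b, d, e}  B2 = {b, c, d, e}
Tree: B1–B2
Each bag holds 4 vertices, so the decomposition has width 3, which upper-bounds the treewidth. On the other hand G contains the 4-clique {b, c, d, e}. A clique must lie in a single bag of any decomposition, so no decomposition can have width below 3. Combining the bounds, tw(G) = 3.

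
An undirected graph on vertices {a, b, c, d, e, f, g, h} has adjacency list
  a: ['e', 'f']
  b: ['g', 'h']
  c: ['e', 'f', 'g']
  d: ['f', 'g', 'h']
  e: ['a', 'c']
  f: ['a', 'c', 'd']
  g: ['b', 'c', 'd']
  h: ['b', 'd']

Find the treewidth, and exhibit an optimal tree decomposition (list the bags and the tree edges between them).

The largest bag has 3 vertices, giving width 2; this decomposition certifies tw(G) ≤ 2. For the lower bound, G contains the cycle h–b–g–d–h, so G is not a forest; only forests have treewidth ≤ 1, hence tw(G) ≥ 2. Combining the bounds, tw(G) = 2.

Treewidth 2.
One optimal decomposition is:
Bags: B1 = {b, d, h}  B2 = {b, d, g}  B3 = {d, f, g}  B4 = {c, f, g}  B5 = {a, c, f}  B6 = {a, c, e}
Tree: B1–B2, B2–B3, B3–B4, B4–B5, B5–B6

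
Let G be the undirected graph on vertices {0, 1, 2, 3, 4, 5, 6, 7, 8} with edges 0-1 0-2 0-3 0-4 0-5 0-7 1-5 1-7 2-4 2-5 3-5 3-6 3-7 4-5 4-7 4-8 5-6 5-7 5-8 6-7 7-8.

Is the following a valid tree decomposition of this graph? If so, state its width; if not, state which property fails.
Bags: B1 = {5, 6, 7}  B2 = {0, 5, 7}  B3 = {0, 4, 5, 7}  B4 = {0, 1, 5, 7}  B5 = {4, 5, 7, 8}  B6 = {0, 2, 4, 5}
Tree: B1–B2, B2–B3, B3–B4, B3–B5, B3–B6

No — vertex 3 appears in no bag.

A tree decomposition must satisfy three properties: every vertex lies in some bag; for every edge, both endpoints lie together in some bag; and for every vertex, the bags containing it form a connected subtree. Here vertex 3 appears in no bag, so the decomposition is invalid.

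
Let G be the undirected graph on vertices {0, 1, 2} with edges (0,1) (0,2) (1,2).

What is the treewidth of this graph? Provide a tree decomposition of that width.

A single bag containing all 3 vertices is trivially a valid decomposition of width 2. On the other hand G contains the 3-clique {0, 1, 2}. A clique must lie in a single bag of any decomposition, so no decomposition can have width below 2. Combining the bounds, tw(G) = 2.

Treewidth 2.
One optimal decomposition is:
Bags: B1 = {0, 1, 2}
Tree: (single bag)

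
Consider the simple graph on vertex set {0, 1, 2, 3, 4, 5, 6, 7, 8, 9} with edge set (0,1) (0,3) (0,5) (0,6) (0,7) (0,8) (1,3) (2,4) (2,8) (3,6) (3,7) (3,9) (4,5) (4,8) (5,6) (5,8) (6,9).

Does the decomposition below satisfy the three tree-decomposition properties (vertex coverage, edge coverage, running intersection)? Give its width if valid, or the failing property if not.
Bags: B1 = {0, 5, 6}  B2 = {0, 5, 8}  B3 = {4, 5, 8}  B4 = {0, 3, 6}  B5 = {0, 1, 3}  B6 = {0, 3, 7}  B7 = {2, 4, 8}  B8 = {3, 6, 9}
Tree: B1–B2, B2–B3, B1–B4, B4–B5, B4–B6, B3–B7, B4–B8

Checking the three conditions: (i) the bags cover all of {0, 1, 2, 3, 4, 5, 6, 7, 8, 9}; (ii) for each edge, some bag contains both endpoints; (iii) the bags containing any fixed vertex form a subtree. All hold, so the decomposition is valid with width 3 − 1 = 2.

Yes; width 2.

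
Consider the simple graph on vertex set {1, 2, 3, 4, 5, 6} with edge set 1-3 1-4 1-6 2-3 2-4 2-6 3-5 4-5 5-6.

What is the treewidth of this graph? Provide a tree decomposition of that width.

Treewidth 3.
Bags: B1 = {2, 3, 4, 6}  B2 = {3, 4, 5, 6}  B3 = {1, 3, 4, 6}
Tree: B1–B2, B2–B3

The largest bag has 4 vertices, giving width 3; this decomposition certifies tw(G) ≤ 3. For the lower bound: the 4 vertex sets {2,6}, {4,5}, {3}, {1} are disjoint, each induces a connected subgraph, and every pair is joined by at least one edge of G. Contracting each set to a single vertex therefore yields K_{4} as a minor, and since treewidth is minor-monotone, tw(G) ≥ tw(K_{4}) = 3. The upper and lower bounds meet at 3, so that is the treewidth.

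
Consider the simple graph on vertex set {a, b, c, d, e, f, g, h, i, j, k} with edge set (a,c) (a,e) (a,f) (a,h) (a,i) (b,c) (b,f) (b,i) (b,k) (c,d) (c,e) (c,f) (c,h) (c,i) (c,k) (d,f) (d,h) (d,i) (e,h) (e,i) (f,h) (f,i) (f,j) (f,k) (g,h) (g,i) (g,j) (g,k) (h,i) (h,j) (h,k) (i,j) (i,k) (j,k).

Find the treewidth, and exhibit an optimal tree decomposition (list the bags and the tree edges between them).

Each bag holds 5 vertices, so the decomposition has width 4, which upper-bounds the treewidth. On the other hand G contains the 5-clique {g, h, i, j, k}. A clique must lie in a single bag of any decomposition, so no decomposition can have width below 4. The upper and lower bounds meet at 4, so that is the treewidth.

Treewidth 4.
One such decomposition:
Bags: B1 = {a, c, f, h, i}  B2 = {c, f, h, i, k}  B3 = {a, c, e, h, i}  B4 = {f, h, i, j, k}  B5 = {c, d, f, h, i}  B6 = {b, c, f, i, k}  B7 = {g, h, i, j, k}
Tree: B1–B2, B1–B3, B2–B4, B2–B5, B2–B6, B4–B7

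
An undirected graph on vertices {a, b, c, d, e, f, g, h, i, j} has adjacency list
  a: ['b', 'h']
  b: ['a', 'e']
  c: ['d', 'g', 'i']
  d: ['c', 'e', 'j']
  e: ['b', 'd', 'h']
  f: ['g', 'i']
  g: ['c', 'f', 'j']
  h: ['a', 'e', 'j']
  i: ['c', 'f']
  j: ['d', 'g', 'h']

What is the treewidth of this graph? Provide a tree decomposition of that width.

Each bag holds 3 vertices, so the decomposition has width 2, which upper-bounds the treewidth. Since f–i–c–g–f is a cycle in G, G is not acyclic. Forests are exactly the graphs of treewidth ≤ 1, so tw(G) ≥ 2. The upper and lower bounds meet at 2, so that is the treewidth.

Treewidth 2.
One such decomposition:
Bags: B1 = {f, g, i}  B2 = {c, g, i}  B3 = {c, g, j}  B4 = {c, d, j}  B5 = {d, h, j}  B6 = {d, e, h}  B7 = {a, e, h}  B8 = {a, b, e}
Tree: B1–B2, B2–B3, B3–B4, B4–B5, B5–B6, B6–B7, B7–B8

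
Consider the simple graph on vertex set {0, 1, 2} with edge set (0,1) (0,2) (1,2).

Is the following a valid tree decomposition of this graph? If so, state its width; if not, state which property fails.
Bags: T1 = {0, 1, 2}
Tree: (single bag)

Yes; width 2.

Checking the three conditions: (i) the bags cover all of {0, 1, 2}; (ii) for each edge, some bag contains both endpoints; (iii) the bags containing any fixed vertex form a subtree. All hold, so the decomposition is valid with width 3 − 1 = 2.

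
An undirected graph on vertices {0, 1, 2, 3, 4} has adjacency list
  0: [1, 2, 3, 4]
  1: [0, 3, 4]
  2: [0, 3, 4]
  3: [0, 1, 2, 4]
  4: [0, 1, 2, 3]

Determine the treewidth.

3

A width-3 tree decomposition is:
Bags: B1 = {0, 1, 3, 4}  B2 = {0, 2, 3, 4}
Tree: B1–B2
Every bag has size at most 4, so the width is 4 − 1 = 3 and tw(G) ≤ 3. On the other hand G contains the 4-clique {0, 1, 3, 4}. A clique must lie in a single bag of any decomposition, so no decomposition can have width below 3. Hence tw(G) = 3 exactly.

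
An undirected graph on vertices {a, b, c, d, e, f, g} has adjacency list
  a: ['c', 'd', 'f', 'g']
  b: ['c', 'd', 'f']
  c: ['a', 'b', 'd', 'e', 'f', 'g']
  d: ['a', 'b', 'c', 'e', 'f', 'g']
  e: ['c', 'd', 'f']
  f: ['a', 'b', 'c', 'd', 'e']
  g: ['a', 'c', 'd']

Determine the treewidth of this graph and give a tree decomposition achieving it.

Treewidth 3.
One such decomposition:
Bags: B1 = {a, c, d, g}  B2 = {a, c, d, f}  B3 = {c, d, e, f}  B4 = {b, c, d, f}
Tree: B1–B2, B2–B3, B2–B4

Every bag has size at most 4, so the width is 4 − 1 = 3 and tw(G) ≤ 3. Conversely, {a, c, d, g} is a clique of size 4, and the vertices of any clique must share a bag in every tree decomposition; so some bag has ≥ 4 vertices and tw(G) ≥ 3. Hence tw(G) = 3 exactly.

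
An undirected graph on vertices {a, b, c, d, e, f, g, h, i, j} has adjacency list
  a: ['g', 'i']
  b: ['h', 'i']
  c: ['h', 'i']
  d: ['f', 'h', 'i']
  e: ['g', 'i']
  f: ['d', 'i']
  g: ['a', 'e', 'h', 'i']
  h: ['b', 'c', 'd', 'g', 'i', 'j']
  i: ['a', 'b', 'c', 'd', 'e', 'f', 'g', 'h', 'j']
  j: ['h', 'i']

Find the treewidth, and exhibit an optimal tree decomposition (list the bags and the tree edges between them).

Treewidth 2.
One optimal decomposition is:
Bags: B1 = {c, h, i}  B2 = {h, i, j}  B3 = {d, h, i}  B4 = {g, h, i}  B5 = {b, h, i}  B6 = {e, g, i}  B7 = {a, g, i}  B8 = {d, f, i}
Tree: B1–B2, B1–B3, B1–B4, B1–B5, B4–B6, B4–B7, B3–B8

Each bag holds 3 vertices, so the decomposition has width 2, which upper-bounds the treewidth. Conversely, {a, g, i} is a clique of size 3, and the vertices of any clique must share a bag in every tree decomposition; so some bag has ≥ 3 vertices and tw(G) ≥ 2. The upper and lower bounds meet at 2, so that is the treewidth.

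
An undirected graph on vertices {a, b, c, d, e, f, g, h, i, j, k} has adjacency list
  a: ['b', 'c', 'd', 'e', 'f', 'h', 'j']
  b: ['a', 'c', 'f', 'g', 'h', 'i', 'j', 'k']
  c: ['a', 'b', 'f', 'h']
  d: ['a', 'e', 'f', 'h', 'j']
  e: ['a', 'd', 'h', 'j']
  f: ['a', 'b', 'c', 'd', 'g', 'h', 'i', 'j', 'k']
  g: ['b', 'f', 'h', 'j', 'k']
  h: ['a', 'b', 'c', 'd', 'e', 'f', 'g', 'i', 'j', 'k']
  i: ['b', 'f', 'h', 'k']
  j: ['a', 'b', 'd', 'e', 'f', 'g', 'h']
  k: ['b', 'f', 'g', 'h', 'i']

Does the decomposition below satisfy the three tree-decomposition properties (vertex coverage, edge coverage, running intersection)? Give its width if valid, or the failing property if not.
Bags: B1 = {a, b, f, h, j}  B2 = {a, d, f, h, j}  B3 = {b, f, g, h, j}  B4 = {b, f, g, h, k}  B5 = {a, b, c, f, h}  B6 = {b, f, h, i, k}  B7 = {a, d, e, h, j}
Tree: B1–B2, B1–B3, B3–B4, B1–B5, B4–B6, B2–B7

Yes; width 4.

Checking the three conditions: (i) the bags cover all of {a, b, c, d, e, f, g, h, i, j, k}; (ii) for each edge, some bag contains both endpoints; (iii) the bags containing any fixed vertex form a subtree. All hold, so the decomposition is valid with width 5 − 1 = 4.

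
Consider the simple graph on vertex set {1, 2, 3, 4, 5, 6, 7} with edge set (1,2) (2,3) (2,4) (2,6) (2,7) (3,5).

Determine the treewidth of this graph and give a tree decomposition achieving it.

The largest bag has 2 vertices, giving width 1; this decomposition certifies tw(G) ≤ 1. Any graph with an edge has treewidth ≥ 1, and G has the edge 7–2. Combining the bounds, tw(G) = 1.

Treewidth 1.
One such decomposition:
Bags: B1 = {2, 7}  B2 = {2, 3}  B3 = {2, 4}  B4 = {3, 5}  B5 = {1, 2}  B6 = {2, 6}
Tree: B1–B2, B2–B3, B2–B4, B1–B5, B1–B6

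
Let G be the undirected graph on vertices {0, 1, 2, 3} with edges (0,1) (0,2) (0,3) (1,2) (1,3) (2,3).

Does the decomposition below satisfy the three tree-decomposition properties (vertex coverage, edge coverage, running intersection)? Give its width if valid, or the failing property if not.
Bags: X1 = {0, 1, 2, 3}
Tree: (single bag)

Yes; width 3.

Vertex coverage: the bags together contain {0, 1, 2, 3}, the full vertex set. Edge coverage: each edge of G has both endpoints in at least one bag. Running intersection: for every vertex, the bags containing it form a connected subtree. All three properties hold, so this is a valid tree decomposition of width max|bag| − 1 = 3, and hence tw(G) ≤ 3.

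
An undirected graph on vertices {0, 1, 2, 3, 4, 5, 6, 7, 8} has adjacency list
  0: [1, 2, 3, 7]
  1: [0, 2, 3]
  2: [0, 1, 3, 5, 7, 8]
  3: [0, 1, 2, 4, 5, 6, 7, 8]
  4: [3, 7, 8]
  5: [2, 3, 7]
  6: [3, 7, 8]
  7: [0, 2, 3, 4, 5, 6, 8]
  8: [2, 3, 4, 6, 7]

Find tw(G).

3

A width-3 tree decomposition is:
Bags: B1 = {3, 4, 7, 8}  B2 = {2, 3, 7, 8}  B3 = {0, 2, 3, 7}  B4 = {2, 3, 5, 7}  B5 = {3, 6, 7, 8}  B6 = {0, 1, 2, 3}
Tree: B1–B2, B2–B3, B2–B4, B1–B5, B3–B6
Each bag holds 4 vertices, so the decomposition has width 3, which upper-bounds the treewidth. Conversely, {0, 1, 2, 3} is a clique of size 4, and the vertices of any clique must share a bag in every tree decomposition; so some bag has ≥ 4 vertices and tw(G) ≥ 3. Combining the bounds, tw(G) = 3.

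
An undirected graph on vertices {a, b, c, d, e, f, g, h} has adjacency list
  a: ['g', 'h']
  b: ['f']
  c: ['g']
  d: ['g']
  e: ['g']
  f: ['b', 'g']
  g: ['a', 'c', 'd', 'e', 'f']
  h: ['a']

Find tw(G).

A width-1 tree decomposition is:
Bags: B1 = {f, g}  B2 = {b, f}  B3 = {d, g}  B4 = {e, g}  B5 = {a, g}  B6 = {c, g}  B7 = {a, h}
Tree: B1–B2, B1–B3, B1–B4, B3–B5, B1–B6, B5–B7
Each bag holds 2 vertices, so the decomposition has width 1, which upper-bounds the treewidth. Any graph with an edge has treewidth ≥ 1, and G has the edge f–g. Therefore the treewidth is 1.

1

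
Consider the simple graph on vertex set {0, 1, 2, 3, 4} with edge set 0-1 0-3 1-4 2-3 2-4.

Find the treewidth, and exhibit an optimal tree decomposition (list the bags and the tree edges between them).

Treewidth 2.
One such decomposition:
Bags: B1 = {0, 1, 3}  B2 = {1, 3, 4}  B3 = {2, 3, 4}
Tree: B1–B2, B2–B3

Every bag has size at most 3, so the width is 3 − 1 = 2 and tw(G) ≤ 2. Since 3–0–1–4–2–3 is a cycle in G, G is not acyclic. Forests are exactly the graphs of treewidth ≤ 1, so tw(G) ≥ 2. Combining the bounds, tw(G) = 2.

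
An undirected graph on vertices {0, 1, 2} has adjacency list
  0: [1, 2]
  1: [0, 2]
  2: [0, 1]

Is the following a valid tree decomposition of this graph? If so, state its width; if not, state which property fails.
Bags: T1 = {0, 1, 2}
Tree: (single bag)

Checking the three conditions: (i) the bags cover all of {0, 1, 2}; (ii) for each edge, some bag contains both endpoints; (iii) the bags containing any fixed vertex form a subtree. All hold, so the decomposition is valid with width 3 − 1 = 2.

Yes; width 2.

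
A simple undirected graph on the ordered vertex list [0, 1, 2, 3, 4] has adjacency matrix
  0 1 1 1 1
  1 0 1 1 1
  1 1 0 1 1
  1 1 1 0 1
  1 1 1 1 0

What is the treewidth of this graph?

A width-4 tree decomposition is:
Bags: B1 = {0, 1, 2, 3, 4}
Tree: (single bag)
A single bag containing all 5 vertices is trivially a valid decomposition of width 4. For the lower bound, the 5 vertices {0, 1, 2, 3, 4} are pairwise adjacent, and any tree decomposition puts a clique entirely inside one bag — forcing width ≥ 4. Combining the bounds, tw(G) = 4.

4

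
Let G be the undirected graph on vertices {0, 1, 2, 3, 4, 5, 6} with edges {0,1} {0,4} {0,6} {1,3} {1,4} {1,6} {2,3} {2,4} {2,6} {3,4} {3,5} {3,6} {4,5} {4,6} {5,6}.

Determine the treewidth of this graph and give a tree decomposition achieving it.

Each bag holds 4 vertices, so the decomposition has width 3, which upper-bounds the treewidth. On the other hand G contains the 4-clique {0, 1, 4, 6}. A clique must lie in a single bag of any decomposition, so no decomposition can have width below 3. Therefore the treewidth is 3.

Treewidth 3.
One optimal decomposition is:
Bags: B1 = {1, 3, 4, 6}  B2 = {0, 1, 4, 6}  B3 = {3, 4, 5, 6}  B4 = {2, 3, 4, 6}
Tree: B1–B2, B1–B3, B3–B4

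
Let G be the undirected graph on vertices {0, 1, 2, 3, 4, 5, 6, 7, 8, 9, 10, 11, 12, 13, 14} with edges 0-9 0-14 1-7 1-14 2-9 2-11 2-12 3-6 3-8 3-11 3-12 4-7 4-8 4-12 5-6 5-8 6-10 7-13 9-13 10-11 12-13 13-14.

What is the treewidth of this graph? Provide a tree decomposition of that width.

Treewidth 3.
One optimal decomposition is:
Bags: B1 = {5, 6, 8, 10}  B2 = {3, 6, 8, 10}  B3 = {3, 8, 10, 11}  B4 = {3, 4, 8, 11}  B5 = {3, 4, 11, 12}  B6 = {2, 4, 11, 12}  B7 = {2, 4, 7, 12}  B8 = {2, 7, 12, 13}  B9 = {2, 7, 9, 13}  B10 = {1, 7, 9, 13}  B11 = {1, 9, 13, 14}  B12 = {0, 1, 9, 14}
Tree: B1–B2, B2–B3, B3–B4, B4–B5, B5–B6, B6–B7, B7–B8, B8–B9, B9–B10, B10–B11, B11–B12

Each bag holds 4 vertices, so the decomposition has width 3, which upper-bounds the treewidth. For the lower bound: the 4 vertex sets {5,6,10}, {8}, {3}, {2,4,11,12} are disjoint, each induces a connected subgraph, and every pair is joined by at least one edge of G. Contracting each set to a single vertex therefore yields K_{4} as a minor, and since treewidth is minor-monotone, tw(G) ≥ tw(K_{4}) = 3. The upper and lower bounds meet at 3, so that is the treewidth.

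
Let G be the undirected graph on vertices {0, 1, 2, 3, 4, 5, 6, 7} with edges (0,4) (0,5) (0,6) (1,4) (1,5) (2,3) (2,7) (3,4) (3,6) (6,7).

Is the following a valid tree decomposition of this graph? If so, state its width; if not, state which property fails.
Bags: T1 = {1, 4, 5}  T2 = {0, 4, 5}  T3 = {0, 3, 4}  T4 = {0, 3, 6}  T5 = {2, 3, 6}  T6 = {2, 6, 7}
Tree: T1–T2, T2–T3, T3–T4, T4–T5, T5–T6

Vertex coverage: the bags together contain {0, 1, 2, 3, 4, 5, 6, 7}, the full vertex set. Edge coverage: each edge of G has both endpoints in at least one bag. Running intersection: for every vertex, the bags containing it form a connected subtree. All three properties hold, so this is a valid tree decomposition of width max|bag| − 1 = 2, and hence tw(G) ≤ 2.

Yes; width 2.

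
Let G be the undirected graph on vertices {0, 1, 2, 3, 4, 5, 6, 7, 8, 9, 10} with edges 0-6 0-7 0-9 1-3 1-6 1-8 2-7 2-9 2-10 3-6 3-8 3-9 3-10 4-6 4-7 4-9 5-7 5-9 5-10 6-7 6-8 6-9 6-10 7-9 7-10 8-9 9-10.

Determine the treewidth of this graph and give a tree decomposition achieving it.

The largest bag has 4 vertices, giving width 3; this decomposition certifies tw(G) ≤ 3. For the lower bound, the 4 vertices {1, 3, 6, 8} are pairwise adjacent, and any tree decomposition puts a clique entirely inside one bag — forcing width ≥ 3. The upper and lower bounds meet at 3, so that is the treewidth.

Treewidth 3.
One optimal decomposition is:
Bags: B1 = {6, 7, 9, 10}  B2 = {0, 6, 7, 9}  B3 = {3, 6, 9, 10}  B4 = {2, 7, 9, 10}  B5 = {3, 6, 8, 9}  B6 = {4, 6, 7, 9}  B7 = {5, 7, 9, 10}  B8 = {1, 3, 6, 8}
Tree: B1–B2, B1–B3, B1–B4, B3–B5, B2–B6, B4–B7, B5–B8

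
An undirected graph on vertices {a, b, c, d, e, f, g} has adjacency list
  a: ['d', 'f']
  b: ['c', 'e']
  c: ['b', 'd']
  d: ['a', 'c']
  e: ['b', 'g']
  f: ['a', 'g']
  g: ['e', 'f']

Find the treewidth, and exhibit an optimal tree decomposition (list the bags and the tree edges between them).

Each bag holds 3 vertices, so the decomposition has width 2, which upper-bounds the treewidth. For the lower bound, G contains the cycle c–d–a–f–g–e–b–c, so G is not a forest; only forests have treewidth ≤ 1, hence tw(G) ≥ 2. Combining the bounds, tw(G) = 2.

Treewidth 2.
One optimal decomposition is:
Bags: B1 = {a, c, d}  B2 = {a, c, f}  B3 = {c, f, g}  B4 = {c, e, g}  B5 = {b, c, e}
Tree: B1–B2, B2–B3, B3–B4, B4–B5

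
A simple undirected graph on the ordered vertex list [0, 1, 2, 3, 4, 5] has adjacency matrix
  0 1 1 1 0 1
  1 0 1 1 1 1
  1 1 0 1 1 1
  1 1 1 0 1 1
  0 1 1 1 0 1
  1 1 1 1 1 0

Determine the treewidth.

4

A width-4 tree decomposition is:
Bags: B1 = {0, 1, 2, 3, 5}  B2 = {1, 2, 3, 4, 5}
Tree: B1–B2
Each bag holds 5 vertices, so the decomposition has width 4, which upper-bounds the treewidth. On the other hand G contains the 5-clique {0, 1, 2, 3, 5}. A clique must lie in a single bag of any decomposition, so no decomposition can have width below 4. Hence tw(G) = 4 exactly.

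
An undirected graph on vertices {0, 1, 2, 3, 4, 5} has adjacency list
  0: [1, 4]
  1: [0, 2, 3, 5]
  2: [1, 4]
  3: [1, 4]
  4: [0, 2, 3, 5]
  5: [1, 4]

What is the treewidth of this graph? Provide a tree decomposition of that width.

Each bag holds 3 vertices, so the decomposition has width 2, which upper-bounds the treewidth. For the lower bound, G contains the cycle 3–1–5–4–3, so G is not a forest; only forests have treewidth ≤ 1, hence tw(G) ≥ 2. Hence tw(G) = 2 exactly.

Treewidth 2.
Bags: B1 = {1, 3, 4}  B2 = {1, 4, 5}  B3 = {0, 1, 4}  B4 = {1, 2, 4}
Tree: B1–B2, B2–B3, B3–B4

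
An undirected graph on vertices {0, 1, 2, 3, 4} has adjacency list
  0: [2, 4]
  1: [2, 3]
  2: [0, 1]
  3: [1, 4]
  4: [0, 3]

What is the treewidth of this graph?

A width-2 tree decomposition is:
Bags: B1 = {1, 3, 4}  B2 = {1, 2, 4}  B3 = {0, 2, 4}
Tree: B1–B2, B2–B3
The largest bag has 3 vertices, giving width 2; this decomposition certifies tw(G) ≤ 2. The edges 4–3–1–2–0–4 form a cycle, so G is not a tree and its treewidth is at least 2. Hence tw(G) = 2 exactly.

2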